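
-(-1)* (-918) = -918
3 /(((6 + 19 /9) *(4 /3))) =81 /292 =0.28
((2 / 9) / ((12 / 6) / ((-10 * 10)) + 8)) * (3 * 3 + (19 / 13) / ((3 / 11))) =8000 / 20007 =0.40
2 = 2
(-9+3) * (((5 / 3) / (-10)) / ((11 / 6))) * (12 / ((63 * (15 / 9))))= 24 / 385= 0.06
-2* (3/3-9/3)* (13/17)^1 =52/17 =3.06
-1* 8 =-8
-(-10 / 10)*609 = 609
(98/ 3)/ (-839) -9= -22751/ 2517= -9.04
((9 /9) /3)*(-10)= -10 /3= -3.33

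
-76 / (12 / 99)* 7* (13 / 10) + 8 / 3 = -171091 / 30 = -5703.03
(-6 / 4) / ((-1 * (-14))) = -3 / 28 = -0.11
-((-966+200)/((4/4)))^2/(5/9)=-5280804/5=-1056160.80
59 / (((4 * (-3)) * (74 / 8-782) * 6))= 59 / 55638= 0.00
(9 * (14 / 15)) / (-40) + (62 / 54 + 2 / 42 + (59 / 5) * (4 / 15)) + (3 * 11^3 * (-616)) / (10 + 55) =-9296605301 / 245700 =-37837.22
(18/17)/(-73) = -0.01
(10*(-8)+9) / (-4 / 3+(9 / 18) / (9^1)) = 1278 / 23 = 55.57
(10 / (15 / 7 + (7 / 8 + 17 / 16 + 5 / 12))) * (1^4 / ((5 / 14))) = 9408 / 1511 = 6.23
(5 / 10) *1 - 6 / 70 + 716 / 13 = 50497 / 910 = 55.49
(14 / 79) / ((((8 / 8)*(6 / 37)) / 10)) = 2590 / 237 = 10.93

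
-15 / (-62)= 15 / 62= 0.24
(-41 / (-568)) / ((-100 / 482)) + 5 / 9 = 53071 / 255600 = 0.21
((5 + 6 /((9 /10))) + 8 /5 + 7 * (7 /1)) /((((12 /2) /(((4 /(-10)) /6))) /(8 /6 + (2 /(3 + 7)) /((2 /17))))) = -42497 /20250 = -2.10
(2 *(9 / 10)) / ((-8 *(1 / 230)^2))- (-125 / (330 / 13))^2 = -51952915 / 4356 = -11926.75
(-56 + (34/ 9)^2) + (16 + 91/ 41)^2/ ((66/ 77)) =94100141/ 272322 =345.55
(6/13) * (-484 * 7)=-20328/13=-1563.69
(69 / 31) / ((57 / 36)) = 1.41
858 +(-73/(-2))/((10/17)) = 18401/20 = 920.05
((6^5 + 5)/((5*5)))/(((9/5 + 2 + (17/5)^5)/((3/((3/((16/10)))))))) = 389050/357933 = 1.09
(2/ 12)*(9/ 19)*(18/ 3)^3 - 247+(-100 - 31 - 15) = -375.95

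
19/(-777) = -19/777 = -0.02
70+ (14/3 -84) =-28/3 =-9.33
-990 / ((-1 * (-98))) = -495 / 49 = -10.10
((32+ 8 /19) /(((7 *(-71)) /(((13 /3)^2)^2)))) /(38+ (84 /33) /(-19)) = -13823524 /22756707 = -0.61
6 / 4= 3 / 2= 1.50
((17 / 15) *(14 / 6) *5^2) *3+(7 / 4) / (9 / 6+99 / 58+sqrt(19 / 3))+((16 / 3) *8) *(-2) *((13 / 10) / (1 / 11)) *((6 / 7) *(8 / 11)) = -335482157 / 598080 - 841 *sqrt(57) / 5696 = -562.05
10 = 10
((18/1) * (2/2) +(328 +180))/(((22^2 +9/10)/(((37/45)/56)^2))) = 360047/1539654480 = 0.00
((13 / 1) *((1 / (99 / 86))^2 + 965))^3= 1863123327520189489415557 / 941480149401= 1978930016427.40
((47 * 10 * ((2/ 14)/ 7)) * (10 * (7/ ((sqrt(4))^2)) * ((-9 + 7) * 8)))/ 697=-18800/ 4879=-3.85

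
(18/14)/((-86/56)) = -36/43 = -0.84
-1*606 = -606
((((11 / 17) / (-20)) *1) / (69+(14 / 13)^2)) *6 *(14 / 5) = -39039 / 5039225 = -0.01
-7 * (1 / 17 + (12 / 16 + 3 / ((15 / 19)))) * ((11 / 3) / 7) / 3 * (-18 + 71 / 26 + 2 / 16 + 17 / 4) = 19529521 / 318240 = 61.37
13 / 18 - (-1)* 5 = 103 / 18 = 5.72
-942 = -942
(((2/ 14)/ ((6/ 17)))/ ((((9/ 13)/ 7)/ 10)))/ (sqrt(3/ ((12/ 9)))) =27.28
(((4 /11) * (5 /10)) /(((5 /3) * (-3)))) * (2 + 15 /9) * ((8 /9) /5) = -16 /675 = -0.02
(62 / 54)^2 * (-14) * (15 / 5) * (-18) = 26908 / 27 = 996.59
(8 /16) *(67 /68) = 67 /136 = 0.49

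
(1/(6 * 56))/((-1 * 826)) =-1/277536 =-0.00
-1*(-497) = 497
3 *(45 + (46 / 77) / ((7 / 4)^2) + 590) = 7189773 / 3773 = 1905.59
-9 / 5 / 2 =-9 / 10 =-0.90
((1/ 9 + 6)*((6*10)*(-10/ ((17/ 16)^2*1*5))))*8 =-4505600/ 867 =-5196.77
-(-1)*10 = 10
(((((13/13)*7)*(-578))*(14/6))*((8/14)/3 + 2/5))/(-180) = 62713/2025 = 30.97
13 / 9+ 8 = 85 / 9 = 9.44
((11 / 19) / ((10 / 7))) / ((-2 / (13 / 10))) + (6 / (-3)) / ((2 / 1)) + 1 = -1001 / 3800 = -0.26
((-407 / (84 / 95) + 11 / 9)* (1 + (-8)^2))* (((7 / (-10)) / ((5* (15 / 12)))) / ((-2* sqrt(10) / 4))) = -1503931* sqrt(10) / 2250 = -2113.71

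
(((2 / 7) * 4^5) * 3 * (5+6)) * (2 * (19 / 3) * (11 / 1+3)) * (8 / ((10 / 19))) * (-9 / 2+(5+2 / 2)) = 39036518.40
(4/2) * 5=10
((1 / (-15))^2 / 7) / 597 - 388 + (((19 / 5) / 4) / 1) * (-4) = -368399744 / 940275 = -391.80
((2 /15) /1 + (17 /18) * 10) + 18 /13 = 6413 /585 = 10.96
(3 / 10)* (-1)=-3 / 10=-0.30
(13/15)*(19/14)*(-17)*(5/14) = -4199/588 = -7.14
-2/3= -0.67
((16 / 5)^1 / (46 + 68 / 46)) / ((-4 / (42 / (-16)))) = 23 / 520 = 0.04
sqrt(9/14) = 3 * sqrt(14)/14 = 0.80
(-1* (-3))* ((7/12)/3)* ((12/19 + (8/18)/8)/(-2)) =-1645/8208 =-0.20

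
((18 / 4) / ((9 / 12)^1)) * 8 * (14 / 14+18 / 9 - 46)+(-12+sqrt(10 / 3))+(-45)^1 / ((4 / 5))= -2130.42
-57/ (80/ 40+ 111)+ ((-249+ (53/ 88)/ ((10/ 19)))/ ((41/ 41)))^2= 5375736586097/ 87507200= 61431.93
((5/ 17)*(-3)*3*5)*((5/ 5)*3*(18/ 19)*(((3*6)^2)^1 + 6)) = -4009500/ 323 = -12413.31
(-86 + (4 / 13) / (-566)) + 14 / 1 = -264890 / 3679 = -72.00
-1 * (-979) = 979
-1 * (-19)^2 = -361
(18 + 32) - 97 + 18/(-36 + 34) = -56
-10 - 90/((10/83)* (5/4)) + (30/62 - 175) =-121228/155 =-782.12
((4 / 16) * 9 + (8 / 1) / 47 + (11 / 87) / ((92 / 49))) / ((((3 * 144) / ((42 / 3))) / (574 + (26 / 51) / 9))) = 107875535117 / 2331048942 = 46.28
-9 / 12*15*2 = -45 / 2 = -22.50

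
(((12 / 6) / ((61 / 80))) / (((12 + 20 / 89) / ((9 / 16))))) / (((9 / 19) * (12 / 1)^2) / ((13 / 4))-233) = -989235 / 1737746528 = -0.00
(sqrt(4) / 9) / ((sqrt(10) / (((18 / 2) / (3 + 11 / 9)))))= 9*sqrt(10) / 190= 0.15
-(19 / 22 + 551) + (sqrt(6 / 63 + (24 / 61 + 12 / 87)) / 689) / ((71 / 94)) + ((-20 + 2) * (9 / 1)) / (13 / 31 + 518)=-5916015 / 10714 + 94 * sqrt(864754422) / 1817291931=-552.17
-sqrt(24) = -2 * sqrt(6) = -4.90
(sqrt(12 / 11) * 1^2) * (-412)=-824 * sqrt(33) / 11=-430.32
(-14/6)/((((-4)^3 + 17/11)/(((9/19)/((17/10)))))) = 770/73967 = 0.01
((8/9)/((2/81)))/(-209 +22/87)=-3132/18161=-0.17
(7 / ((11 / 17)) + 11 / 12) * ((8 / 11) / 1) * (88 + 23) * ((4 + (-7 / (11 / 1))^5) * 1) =71916008522 / 19487171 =3690.43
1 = 1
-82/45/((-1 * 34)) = 0.05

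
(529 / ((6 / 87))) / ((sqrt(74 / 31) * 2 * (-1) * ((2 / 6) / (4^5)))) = -7625702.83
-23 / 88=-0.26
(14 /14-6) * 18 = -90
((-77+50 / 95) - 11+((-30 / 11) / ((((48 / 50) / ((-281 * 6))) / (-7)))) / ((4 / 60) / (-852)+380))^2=31805062067159005621824 / 1030199403888986881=30872.72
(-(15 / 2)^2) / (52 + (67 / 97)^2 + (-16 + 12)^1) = -2117025 / 1824484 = -1.16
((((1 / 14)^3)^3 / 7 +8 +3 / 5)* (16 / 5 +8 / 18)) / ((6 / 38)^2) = 92047050188519189 / 73217584540800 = 1257.17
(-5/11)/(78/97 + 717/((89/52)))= -8633/7971678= -0.00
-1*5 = -5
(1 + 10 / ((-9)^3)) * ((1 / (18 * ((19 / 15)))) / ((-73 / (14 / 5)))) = -5033 / 3033369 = -0.00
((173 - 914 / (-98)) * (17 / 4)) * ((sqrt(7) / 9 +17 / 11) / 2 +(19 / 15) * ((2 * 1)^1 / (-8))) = 25313 * sqrt(7) / 588 +1088459 / 3080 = 467.29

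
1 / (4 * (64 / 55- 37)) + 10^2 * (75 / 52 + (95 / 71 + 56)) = 42773999935 / 7276932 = 5878.03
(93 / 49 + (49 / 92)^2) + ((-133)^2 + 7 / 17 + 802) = 18493.59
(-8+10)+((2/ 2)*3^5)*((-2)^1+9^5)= 14348423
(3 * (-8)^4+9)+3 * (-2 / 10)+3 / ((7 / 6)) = 430464 / 35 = 12298.97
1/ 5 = 0.20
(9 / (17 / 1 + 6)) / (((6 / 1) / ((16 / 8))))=3 / 23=0.13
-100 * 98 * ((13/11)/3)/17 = -127400/561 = -227.09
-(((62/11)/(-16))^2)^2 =-923521/59969536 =-0.02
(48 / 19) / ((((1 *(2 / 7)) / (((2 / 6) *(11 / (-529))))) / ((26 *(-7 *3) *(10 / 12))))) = 280280 / 10051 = 27.89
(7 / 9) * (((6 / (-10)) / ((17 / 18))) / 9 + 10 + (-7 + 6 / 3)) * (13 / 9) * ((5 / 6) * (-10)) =-190645 / 4131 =-46.15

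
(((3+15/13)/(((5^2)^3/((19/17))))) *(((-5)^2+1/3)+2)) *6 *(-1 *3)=-504792/3453125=-0.15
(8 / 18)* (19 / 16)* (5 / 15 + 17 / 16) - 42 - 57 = -169799 / 1728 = -98.26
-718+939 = 221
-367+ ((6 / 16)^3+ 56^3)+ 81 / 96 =89727947 / 512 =175249.90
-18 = -18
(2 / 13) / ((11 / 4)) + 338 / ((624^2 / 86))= 10757 / 82368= 0.13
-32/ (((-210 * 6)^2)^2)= -1/ 78764805000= -0.00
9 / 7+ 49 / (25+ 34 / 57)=32682 / 10213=3.20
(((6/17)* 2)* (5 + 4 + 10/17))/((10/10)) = 1956/289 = 6.77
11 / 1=11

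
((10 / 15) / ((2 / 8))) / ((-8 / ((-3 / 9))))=1 / 9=0.11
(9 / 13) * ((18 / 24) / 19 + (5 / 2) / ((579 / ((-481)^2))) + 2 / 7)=923430891 / 1334788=691.82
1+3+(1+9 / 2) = 19 / 2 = 9.50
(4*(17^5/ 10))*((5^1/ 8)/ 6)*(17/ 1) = 24137569/ 24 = 1005732.04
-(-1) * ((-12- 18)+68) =38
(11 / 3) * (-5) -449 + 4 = -1390 / 3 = -463.33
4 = 4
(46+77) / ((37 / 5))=615 / 37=16.62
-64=-64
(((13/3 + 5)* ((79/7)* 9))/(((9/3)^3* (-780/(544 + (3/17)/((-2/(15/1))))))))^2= 2124682301641/3560508900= 596.74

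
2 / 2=1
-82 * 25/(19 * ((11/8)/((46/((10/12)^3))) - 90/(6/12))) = 0.60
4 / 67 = 0.06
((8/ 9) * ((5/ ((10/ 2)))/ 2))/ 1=4/ 9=0.44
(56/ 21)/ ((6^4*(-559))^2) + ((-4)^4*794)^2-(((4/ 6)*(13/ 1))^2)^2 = 41316248054.32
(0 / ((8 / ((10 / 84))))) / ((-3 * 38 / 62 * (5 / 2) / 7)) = 0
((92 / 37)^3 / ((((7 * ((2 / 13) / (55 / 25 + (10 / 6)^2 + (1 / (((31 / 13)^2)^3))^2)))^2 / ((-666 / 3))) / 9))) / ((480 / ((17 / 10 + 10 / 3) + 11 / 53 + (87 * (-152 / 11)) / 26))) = 45897887508406180243344496244823301239395405965804111 / 818884238525884759804060051725425870696076926250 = 56049.30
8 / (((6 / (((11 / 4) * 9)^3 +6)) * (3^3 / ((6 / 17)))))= 19033 / 72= 264.35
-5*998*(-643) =3208570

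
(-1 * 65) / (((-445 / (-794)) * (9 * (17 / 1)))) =-10322 / 13617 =-0.76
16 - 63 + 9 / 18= -93 / 2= -46.50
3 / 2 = 1.50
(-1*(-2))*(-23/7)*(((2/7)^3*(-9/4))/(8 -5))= 0.11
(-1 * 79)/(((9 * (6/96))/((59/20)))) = -18644/45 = -414.31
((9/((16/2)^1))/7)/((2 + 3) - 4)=9/56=0.16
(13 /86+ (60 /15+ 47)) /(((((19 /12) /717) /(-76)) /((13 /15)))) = -328024632 /215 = -1525695.96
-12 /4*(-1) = 3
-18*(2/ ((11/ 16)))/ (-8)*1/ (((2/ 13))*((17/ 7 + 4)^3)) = 17836/ 111375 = 0.16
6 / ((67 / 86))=516 / 67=7.70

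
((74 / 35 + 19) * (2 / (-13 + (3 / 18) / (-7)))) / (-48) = 739 / 10940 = 0.07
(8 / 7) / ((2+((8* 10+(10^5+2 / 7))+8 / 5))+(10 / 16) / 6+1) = 1920 / 168142783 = 0.00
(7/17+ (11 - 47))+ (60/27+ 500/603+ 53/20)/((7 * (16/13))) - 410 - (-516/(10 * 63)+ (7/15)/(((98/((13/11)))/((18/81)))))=-336525083717/757753920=-444.11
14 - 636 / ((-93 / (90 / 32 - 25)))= -17079 / 124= -137.73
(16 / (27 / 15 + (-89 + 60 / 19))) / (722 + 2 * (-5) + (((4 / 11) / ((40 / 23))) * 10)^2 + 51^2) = -11495 / 200299598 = -0.00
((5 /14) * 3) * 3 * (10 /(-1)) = -225 /7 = -32.14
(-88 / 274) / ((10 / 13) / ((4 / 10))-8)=572 / 10823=0.05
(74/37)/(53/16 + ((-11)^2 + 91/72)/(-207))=59616/81133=0.73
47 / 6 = 7.83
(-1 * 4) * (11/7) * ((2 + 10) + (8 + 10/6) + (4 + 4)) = -3916/21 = -186.48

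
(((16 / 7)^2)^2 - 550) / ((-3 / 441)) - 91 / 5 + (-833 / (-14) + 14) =76892.89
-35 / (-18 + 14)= 35 / 4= 8.75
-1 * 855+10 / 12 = -5125 / 6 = -854.17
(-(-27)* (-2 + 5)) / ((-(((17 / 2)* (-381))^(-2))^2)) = -8909649601279070.06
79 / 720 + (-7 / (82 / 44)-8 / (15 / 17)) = -375289 / 29520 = -12.71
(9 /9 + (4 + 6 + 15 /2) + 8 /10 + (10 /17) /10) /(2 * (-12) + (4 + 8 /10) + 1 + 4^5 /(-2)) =-3291 /90134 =-0.04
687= 687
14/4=7/2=3.50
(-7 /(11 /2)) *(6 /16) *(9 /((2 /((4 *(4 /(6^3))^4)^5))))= -0.00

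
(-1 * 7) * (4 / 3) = -28 / 3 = -9.33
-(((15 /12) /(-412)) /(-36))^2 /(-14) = 25 /49277362176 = 0.00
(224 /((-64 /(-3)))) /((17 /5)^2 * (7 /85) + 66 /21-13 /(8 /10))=-12250 /14181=-0.86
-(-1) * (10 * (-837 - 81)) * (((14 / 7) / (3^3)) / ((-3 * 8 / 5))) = 425 / 3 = 141.67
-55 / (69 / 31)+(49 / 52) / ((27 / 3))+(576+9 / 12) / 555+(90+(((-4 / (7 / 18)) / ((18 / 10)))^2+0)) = 4834230263 / 48787830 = 99.09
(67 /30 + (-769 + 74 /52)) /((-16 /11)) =820831 /1560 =526.17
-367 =-367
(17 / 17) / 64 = 1 / 64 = 0.02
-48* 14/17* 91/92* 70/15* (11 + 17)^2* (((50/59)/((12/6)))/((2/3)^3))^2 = -398199847500/1361071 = -292563.61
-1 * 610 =-610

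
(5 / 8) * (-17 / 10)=-17 / 16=-1.06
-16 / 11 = -1.45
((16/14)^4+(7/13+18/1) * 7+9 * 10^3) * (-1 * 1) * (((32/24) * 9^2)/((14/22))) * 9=-3047441698620/218491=-13947676.10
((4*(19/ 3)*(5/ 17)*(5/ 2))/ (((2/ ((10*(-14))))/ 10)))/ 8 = -83125/ 51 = -1629.90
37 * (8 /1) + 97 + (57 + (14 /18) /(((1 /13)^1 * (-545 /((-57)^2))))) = 212399 /545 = 389.72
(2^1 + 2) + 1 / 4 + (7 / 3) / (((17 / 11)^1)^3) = 4.88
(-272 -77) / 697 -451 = -314696 / 697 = -451.50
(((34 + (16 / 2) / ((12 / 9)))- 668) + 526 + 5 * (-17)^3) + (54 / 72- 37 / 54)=-2664029 / 108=-24666.94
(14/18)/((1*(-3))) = -7/27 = -0.26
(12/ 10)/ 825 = 2/ 1375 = 0.00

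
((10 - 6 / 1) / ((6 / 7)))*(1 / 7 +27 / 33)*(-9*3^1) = -1332 / 11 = -121.09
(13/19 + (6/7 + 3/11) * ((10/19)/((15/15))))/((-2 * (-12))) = 1871/35112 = 0.05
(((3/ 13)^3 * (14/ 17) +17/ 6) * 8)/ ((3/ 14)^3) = 2311.83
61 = 61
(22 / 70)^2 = 0.10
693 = 693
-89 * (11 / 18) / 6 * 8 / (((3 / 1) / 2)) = -3916 / 81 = -48.35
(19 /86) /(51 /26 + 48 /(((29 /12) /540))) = 7163 /347806317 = 0.00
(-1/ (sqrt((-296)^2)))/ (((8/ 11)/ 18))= -99/ 1184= -0.08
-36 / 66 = -6 / 11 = -0.55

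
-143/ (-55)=13/ 5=2.60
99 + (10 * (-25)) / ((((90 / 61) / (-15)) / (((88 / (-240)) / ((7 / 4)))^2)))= 278597 / 1323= 210.58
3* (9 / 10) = 27 / 10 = 2.70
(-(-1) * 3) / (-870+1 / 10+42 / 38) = -570 / 165071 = -0.00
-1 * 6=-6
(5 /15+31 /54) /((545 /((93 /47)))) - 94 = -43339061 /461070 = -94.00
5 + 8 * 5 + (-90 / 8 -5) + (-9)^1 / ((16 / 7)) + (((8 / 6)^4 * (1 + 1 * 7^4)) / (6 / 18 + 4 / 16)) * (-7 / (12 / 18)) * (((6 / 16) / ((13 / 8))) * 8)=-157401989 / 624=-252246.78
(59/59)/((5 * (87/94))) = 94/435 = 0.22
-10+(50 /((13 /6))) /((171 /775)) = 70090 /741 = 94.59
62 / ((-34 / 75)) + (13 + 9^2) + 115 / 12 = -6769 / 204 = -33.18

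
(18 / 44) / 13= 9 / 286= 0.03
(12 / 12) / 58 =1 / 58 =0.02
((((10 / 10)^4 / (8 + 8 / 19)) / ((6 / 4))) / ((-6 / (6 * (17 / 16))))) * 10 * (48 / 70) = -323 / 560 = -0.58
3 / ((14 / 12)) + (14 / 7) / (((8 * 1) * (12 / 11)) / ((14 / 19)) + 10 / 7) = 1391 / 511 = 2.72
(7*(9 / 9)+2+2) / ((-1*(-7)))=11 / 7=1.57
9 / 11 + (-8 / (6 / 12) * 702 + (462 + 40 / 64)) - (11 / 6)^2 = -8531359 / 792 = -10771.92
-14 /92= -7 /46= -0.15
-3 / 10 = -0.30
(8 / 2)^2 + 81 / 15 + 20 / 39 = 21.91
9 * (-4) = -36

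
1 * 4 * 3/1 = 12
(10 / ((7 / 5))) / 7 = 50 / 49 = 1.02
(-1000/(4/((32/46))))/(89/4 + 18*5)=-16000/10327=-1.55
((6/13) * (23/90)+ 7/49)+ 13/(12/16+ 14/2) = 82016/42315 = 1.94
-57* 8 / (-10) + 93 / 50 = 2373 / 50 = 47.46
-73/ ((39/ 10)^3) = -73000/ 59319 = -1.23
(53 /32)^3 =148877 /32768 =4.54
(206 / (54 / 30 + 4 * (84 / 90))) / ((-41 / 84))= -76.27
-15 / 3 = -5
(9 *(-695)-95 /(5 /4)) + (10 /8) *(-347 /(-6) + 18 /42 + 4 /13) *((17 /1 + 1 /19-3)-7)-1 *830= -137863463 /20748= -6644.66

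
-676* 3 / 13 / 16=-39 / 4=-9.75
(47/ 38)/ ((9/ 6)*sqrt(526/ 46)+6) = 4324/ 5985 - 47*sqrt(6049)/ 5985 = 0.11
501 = 501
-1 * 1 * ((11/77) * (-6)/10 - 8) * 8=2264/35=64.69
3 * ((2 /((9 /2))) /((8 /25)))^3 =15625 /1944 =8.04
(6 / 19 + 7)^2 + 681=734.52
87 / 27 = 29 / 9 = 3.22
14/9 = 1.56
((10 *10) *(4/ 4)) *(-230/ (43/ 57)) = -1311000/ 43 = -30488.37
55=55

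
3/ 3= 1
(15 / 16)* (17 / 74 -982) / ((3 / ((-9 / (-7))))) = -3269295 / 8288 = -394.46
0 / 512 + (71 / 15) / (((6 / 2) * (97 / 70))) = 994 / 873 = 1.14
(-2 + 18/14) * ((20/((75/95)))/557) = -380/11697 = -0.03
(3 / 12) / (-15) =-1 / 60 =-0.02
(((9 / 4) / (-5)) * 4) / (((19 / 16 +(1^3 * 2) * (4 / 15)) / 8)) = -3456 / 413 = -8.37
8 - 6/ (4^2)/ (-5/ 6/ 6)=107/ 10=10.70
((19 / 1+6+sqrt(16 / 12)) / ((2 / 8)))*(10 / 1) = 1046.19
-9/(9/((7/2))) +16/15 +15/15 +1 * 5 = 107/30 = 3.57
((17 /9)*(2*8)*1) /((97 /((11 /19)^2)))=32912 /315153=0.10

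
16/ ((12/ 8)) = 32/ 3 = 10.67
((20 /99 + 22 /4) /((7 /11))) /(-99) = -1129 /12474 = -0.09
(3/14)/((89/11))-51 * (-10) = 635493/1246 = 510.03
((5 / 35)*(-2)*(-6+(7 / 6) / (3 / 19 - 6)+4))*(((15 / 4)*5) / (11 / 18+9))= 109875 / 89614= 1.23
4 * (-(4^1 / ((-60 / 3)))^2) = -4 / 25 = -0.16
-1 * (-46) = 46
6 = 6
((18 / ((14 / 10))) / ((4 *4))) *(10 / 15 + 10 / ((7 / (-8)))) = -1695 / 196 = -8.65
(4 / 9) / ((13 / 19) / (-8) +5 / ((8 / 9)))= 304 / 3789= 0.08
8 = 8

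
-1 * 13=-13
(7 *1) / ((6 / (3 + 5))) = 28 / 3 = 9.33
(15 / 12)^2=1.56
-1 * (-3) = 3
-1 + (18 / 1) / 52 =-17 / 26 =-0.65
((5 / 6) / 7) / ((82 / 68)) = 85 / 861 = 0.10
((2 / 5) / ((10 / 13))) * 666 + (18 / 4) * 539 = 138591 / 50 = 2771.82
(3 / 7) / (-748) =-3 / 5236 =-0.00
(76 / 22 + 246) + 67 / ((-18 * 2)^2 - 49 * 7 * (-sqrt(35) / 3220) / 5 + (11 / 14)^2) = 5860646710274084946 / 23488980549355849 - 1812971090 * sqrt(35) / 2135361868123259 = 249.51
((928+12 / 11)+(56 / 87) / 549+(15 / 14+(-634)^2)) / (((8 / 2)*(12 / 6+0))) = 2963429981471 / 58844016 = 50360.77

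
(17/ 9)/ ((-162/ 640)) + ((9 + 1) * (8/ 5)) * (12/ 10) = 42784/ 3645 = 11.74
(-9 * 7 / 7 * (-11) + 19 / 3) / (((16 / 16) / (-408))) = -42976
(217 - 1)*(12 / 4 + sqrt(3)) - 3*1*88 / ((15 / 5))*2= 216*sqrt(3) + 472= 846.12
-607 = -607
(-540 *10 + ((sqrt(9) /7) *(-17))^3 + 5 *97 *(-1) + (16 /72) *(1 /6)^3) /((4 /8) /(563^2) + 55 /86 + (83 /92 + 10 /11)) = -7210310390018033639 /2817566989612011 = -2559.06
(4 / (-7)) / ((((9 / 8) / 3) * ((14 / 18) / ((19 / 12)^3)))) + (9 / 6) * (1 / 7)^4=-168032 / 21609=-7.78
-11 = -11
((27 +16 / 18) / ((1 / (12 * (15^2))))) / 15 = 5020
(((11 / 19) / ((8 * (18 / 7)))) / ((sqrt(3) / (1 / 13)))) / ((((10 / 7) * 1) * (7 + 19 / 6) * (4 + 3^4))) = 539 * sqrt(3) / 922100400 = 0.00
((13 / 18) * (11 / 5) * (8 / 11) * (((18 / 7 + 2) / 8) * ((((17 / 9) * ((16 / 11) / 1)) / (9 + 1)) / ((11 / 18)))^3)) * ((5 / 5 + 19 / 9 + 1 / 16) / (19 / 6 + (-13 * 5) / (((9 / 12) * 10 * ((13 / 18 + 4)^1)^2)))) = 69102554619904 / 1008049344184575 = 0.07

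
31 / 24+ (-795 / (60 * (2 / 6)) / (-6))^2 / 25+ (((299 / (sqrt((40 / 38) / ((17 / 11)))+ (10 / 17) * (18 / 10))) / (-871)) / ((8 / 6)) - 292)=-14062093291 / 48561600+ 1173 * sqrt(17765) / 323744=-289.09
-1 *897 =-897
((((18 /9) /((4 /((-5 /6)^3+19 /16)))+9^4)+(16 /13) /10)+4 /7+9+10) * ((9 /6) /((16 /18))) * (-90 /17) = -23284100601 /396032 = -58793.48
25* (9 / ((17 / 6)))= 1350 / 17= 79.41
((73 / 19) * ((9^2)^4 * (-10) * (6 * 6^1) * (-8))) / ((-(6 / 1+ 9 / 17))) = -51284141530560 / 703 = -72950414694.96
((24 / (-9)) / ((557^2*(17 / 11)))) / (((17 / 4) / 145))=-51040 / 268985883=-0.00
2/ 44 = 1/ 22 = 0.05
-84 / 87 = -28 / 29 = -0.97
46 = 46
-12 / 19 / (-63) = 4 / 399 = 0.01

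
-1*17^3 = -4913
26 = 26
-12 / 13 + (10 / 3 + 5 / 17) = 1793 / 663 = 2.70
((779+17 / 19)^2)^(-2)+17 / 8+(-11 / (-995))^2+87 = 4254070292165316408492171 / 47731438524207760224400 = 89.13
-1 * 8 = -8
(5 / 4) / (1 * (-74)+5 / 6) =-15 / 878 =-0.02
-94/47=-2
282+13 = 295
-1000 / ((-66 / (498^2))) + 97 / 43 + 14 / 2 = 1777366378 / 473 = 3757645.62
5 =5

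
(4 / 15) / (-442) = -2 / 3315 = -0.00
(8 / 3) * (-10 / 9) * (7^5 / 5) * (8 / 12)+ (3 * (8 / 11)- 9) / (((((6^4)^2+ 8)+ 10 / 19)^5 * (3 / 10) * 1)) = -6639.80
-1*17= -17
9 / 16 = 0.56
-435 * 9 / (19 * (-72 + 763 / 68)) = 266220 / 78527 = 3.39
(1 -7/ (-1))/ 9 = 8/ 9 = 0.89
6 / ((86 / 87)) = 261 / 43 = 6.07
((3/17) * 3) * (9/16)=81/272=0.30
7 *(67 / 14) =67 / 2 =33.50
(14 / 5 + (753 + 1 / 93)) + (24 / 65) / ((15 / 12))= 22853308 / 30225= 756.11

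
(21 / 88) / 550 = 21 / 48400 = 0.00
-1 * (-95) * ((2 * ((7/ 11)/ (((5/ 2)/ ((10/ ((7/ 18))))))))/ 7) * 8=109440/ 77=1421.30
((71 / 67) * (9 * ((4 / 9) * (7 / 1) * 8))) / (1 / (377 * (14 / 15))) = 83941312 / 1005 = 83523.69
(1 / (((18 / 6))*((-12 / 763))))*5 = -3815 / 36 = -105.97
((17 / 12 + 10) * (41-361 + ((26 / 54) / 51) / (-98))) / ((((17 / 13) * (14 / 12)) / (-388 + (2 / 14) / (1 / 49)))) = 9767372829071 / 10705716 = 912351.20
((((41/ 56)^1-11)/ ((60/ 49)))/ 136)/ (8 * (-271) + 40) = 115/ 3969024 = 0.00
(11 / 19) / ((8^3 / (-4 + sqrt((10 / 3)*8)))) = -11 / 2432 + 11*sqrt(15) / 7296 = 0.00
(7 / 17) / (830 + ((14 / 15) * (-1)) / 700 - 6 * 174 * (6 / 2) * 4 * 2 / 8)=-750 / 4192931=-0.00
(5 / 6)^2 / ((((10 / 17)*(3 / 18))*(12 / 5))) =425 / 144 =2.95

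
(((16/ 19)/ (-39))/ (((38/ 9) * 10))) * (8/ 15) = -32/ 117325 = -0.00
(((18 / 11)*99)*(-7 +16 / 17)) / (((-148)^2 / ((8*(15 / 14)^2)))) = -1877175 / 4561508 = -0.41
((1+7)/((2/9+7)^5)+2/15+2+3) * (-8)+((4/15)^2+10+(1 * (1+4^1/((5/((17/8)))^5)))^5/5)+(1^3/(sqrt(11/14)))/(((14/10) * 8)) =-5646617993644709858446331377844253166658259691/183708436865325465600000000000000000000000000+5 * sqrt(154)/616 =-30.64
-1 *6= -6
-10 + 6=-4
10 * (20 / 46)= 100 / 23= 4.35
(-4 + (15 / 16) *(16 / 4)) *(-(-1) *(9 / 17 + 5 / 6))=-0.34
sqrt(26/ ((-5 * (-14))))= sqrt(455)/ 35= 0.61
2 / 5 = 0.40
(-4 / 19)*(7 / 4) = -0.37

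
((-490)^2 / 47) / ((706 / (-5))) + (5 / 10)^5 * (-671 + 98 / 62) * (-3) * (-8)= -276830074 / 514321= -538.24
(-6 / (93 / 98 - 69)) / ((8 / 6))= 0.07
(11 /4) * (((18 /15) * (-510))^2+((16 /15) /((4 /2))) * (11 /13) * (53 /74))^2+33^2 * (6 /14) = 140575566834945132407 /364393575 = 385779488112.39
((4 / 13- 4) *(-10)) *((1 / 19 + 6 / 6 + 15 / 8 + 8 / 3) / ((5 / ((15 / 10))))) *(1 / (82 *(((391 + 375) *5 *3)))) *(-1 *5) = -2551 / 7757282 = -0.00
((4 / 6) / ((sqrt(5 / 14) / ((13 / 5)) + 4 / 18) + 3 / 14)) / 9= 52052 / 221685-1092*sqrt(70) / 73895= 0.11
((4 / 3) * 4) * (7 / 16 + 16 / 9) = 319 / 27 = 11.81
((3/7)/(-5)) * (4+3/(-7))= -15/49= -0.31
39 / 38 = 1.03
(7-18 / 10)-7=-9 / 5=-1.80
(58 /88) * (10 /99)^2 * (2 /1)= 1450 /107811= 0.01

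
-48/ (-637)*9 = 432/ 637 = 0.68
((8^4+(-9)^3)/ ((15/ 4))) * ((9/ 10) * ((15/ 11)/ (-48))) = -10101/ 440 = -22.96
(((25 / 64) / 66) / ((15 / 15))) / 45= 5 / 38016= 0.00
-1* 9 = -9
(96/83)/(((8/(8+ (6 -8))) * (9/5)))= 0.48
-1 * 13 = -13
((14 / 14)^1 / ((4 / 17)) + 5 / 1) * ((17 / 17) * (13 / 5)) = 24.05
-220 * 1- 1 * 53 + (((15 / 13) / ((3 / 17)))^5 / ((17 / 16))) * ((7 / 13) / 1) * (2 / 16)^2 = -3443853553 / 19307236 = -178.37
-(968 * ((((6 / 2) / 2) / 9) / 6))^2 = -58564 / 81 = -723.01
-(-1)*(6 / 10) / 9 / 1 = 1 / 15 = 0.07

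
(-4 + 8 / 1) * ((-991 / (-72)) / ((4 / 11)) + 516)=159509 / 72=2215.40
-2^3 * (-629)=5032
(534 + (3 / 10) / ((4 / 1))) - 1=21323 / 40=533.08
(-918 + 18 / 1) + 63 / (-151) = -135963 / 151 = -900.42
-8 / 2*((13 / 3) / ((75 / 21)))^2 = -33124 / 5625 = -5.89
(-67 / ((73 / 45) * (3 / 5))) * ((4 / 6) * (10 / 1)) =-33500 / 73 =-458.90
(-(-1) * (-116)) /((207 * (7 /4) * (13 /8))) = -0.20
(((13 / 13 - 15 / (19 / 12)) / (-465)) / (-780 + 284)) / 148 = -0.00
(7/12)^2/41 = 49/5904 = 0.01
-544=-544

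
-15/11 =-1.36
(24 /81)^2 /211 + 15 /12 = 1.25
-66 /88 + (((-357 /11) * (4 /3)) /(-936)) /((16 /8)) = -0.73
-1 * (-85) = 85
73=73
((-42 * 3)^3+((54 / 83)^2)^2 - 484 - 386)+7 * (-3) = -94976763189651 / 47458321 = -2001266.82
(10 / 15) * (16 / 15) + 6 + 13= 887 / 45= 19.71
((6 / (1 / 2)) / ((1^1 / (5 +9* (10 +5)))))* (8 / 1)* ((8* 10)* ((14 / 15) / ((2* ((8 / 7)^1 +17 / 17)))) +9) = 1065344 / 3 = 355114.67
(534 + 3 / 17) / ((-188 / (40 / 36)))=-3.16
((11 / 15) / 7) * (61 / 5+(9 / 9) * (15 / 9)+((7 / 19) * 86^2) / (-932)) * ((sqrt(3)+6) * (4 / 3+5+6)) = 295755097 * sqrt(3) / 20917575+591510194 / 6972525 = 109.32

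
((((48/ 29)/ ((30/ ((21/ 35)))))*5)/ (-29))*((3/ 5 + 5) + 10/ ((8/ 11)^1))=-0.11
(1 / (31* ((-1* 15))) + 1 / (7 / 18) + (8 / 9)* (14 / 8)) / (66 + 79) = 40279 / 1415925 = 0.03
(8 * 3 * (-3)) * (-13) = 936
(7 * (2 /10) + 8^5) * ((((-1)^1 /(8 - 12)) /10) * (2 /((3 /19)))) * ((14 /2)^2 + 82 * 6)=1684183313 /300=5613944.38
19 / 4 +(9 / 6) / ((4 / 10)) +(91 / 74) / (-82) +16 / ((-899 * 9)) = 416484229 / 49096188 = 8.48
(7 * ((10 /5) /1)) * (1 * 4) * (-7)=-392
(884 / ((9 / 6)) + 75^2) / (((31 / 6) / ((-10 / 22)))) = -186430 / 341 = -546.72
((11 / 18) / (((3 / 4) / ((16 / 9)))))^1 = 352 / 243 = 1.45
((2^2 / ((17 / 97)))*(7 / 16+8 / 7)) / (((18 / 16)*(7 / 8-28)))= -91568 / 77469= -1.18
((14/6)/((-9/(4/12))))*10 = -0.86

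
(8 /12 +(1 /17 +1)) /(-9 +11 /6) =-0.24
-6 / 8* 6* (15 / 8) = -135 / 16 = -8.44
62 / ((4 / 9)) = 279 / 2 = 139.50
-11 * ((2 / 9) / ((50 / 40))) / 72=-0.03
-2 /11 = -0.18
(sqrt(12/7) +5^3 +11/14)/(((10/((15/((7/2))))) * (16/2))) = 3 * sqrt(21)/196 +5283/784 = 6.81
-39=-39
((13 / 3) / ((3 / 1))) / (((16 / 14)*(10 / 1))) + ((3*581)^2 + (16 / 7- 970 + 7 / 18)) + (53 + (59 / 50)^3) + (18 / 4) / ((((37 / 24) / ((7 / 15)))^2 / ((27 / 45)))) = 3037136.69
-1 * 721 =-721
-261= -261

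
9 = 9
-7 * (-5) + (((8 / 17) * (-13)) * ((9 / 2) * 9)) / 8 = 137 / 34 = 4.03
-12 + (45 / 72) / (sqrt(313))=-12 + 5* sqrt(313) / 2504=-11.96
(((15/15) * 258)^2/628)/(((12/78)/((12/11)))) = 751.59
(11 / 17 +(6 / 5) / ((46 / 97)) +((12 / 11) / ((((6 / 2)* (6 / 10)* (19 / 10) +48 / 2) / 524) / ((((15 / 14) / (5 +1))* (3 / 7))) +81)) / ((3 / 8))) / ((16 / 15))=138635033607 / 46023160172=3.01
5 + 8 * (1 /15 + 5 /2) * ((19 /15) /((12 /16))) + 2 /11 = 295963 /7425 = 39.86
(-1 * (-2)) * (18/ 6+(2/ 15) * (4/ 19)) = 1726/ 285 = 6.06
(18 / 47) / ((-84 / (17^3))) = -14739 / 658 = -22.40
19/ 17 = 1.12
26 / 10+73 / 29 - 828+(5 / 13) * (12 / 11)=-17053774 / 20735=-822.46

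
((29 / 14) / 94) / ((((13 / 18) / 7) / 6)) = 783 / 611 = 1.28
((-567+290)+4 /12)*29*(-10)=80233.33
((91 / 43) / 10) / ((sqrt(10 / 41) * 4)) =0.11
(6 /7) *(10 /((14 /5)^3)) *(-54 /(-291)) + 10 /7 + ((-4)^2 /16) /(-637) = 4539852 /3027661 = 1.50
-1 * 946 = -946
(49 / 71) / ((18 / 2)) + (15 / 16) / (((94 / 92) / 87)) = 19198009 / 240264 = 79.90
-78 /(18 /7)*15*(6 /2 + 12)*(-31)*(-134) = -28351050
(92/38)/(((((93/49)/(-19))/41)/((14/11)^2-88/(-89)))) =-865364696/333839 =-2592.16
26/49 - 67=-3257/49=-66.47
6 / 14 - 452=-3161 / 7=-451.57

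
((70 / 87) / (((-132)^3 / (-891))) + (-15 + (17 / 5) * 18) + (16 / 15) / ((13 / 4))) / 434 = 1018795849 / 9502933440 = 0.11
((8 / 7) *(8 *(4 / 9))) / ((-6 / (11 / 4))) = -352 / 189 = -1.86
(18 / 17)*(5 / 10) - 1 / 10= 73 / 170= 0.43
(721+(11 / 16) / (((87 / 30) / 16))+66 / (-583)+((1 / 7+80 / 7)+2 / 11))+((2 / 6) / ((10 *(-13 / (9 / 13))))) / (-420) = 2945877075707 / 4000196200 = 736.43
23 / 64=0.36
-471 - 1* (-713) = 242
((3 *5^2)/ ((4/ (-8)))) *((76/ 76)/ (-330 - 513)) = 50/ 281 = 0.18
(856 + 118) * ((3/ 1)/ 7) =2922/ 7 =417.43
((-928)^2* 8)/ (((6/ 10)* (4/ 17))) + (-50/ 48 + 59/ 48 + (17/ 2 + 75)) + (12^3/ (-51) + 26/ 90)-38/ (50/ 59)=2986586433547/ 61200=48800431.92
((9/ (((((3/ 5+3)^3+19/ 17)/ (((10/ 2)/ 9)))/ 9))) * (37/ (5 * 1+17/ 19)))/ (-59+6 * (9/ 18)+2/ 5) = -336121875/ 3160895584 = -0.11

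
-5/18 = -0.28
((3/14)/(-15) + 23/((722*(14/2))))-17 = -214918/12635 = -17.01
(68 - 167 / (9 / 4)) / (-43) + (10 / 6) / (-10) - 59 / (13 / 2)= -91553 / 10062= -9.10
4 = 4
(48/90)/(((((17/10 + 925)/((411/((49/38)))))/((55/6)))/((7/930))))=0.01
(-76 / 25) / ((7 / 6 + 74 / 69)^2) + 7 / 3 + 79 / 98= 197522771 / 77976150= 2.53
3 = 3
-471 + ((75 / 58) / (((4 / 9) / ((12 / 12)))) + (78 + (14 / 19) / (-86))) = -73940941 / 189544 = -390.10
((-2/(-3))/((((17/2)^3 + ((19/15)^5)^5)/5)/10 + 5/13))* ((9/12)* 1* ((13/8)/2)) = 1066861860423289239406585693359375/52625295190362776167033683215687542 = 0.02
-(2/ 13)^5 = -32/ 371293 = -0.00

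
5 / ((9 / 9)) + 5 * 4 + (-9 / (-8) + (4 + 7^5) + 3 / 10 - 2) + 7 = 673697 / 40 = 16842.42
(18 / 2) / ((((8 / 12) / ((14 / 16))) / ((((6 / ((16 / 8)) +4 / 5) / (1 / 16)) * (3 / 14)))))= 1539 / 10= 153.90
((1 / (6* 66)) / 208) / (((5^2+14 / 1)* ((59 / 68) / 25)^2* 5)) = 36125 / 698887332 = 0.00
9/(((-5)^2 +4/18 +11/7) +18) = 567/2822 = 0.20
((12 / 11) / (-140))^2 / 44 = 0.00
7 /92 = 0.08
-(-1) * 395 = 395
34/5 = 6.80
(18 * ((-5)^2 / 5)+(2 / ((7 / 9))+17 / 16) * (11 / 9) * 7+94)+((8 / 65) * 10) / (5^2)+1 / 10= 10073209 / 46800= 215.24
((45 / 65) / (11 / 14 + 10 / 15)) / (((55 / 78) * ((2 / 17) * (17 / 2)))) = 2268 / 3355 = 0.68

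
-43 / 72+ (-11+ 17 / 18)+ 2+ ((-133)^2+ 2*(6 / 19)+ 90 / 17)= 411311963 / 23256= 17686.27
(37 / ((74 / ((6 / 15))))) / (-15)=-1 / 75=-0.01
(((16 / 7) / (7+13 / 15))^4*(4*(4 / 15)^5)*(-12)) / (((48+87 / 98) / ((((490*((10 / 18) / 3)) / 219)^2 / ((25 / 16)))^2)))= -8084777718513664000 / 70968517551209876823022311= -0.00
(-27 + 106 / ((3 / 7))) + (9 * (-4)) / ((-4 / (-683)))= -17780 / 3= -5926.67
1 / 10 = 0.10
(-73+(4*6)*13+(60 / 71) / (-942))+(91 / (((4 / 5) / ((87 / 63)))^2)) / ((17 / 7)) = 9568526879 / 27287856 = 350.65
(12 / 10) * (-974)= -5844 / 5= -1168.80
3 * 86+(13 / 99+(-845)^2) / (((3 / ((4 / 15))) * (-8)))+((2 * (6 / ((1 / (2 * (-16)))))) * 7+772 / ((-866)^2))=-8656346396351 / 835263495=-10363.61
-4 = -4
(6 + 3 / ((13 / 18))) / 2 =66 / 13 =5.08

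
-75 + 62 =-13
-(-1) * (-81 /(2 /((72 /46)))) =-1458 /23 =-63.39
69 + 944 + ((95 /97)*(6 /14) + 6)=692186 /679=1019.42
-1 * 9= -9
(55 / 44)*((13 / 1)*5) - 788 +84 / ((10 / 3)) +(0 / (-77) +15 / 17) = -231427 / 340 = -680.67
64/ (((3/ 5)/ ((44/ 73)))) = 64.29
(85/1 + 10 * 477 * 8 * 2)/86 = 76405/86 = 888.43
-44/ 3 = -14.67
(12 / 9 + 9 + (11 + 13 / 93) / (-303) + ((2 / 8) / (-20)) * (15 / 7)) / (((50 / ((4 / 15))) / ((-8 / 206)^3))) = -259295416 / 80828879599125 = -0.00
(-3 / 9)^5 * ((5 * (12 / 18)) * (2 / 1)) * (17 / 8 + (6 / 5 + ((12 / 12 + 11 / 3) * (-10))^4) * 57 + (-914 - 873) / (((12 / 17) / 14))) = -291923398627 / 39366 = -7415622.58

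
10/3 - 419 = -415.67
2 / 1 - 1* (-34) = 36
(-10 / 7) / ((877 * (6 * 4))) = -5 / 73668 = -0.00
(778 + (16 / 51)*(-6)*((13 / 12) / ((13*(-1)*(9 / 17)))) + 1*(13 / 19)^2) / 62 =7590617 / 604314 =12.56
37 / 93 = 0.40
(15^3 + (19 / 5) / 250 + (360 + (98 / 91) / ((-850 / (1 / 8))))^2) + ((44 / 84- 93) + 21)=132903.42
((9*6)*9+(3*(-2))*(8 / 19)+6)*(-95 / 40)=-2325 / 2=-1162.50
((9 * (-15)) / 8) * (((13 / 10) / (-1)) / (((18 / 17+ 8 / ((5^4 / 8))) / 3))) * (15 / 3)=55940625 / 197408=283.38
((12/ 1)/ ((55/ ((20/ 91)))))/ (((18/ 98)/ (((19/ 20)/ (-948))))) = -133/ 508365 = -0.00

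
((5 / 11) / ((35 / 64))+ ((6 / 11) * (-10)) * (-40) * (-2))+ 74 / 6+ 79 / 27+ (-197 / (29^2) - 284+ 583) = -212448370 / 1748439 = -121.51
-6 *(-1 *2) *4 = 48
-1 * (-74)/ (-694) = -37/ 347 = -0.11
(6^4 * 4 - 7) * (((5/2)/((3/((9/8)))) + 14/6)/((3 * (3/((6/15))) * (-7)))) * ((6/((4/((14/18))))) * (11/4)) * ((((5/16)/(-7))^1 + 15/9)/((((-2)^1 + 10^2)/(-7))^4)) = -974534011/66913910784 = -0.01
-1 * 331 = -331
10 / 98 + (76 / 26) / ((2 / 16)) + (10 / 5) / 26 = 15010 / 637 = 23.56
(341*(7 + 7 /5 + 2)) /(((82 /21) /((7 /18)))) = 217217 /615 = 353.20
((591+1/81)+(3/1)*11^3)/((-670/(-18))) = 74261/603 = 123.15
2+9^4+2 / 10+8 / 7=229752 / 35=6564.34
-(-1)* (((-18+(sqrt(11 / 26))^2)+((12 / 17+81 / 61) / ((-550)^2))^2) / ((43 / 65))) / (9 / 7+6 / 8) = -13.05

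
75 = 75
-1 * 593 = -593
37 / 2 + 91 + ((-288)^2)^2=13759414491 / 2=6879707245.50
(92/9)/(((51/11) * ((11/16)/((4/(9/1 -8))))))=5888/459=12.83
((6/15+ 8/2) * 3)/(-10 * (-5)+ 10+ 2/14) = 462/2105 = 0.22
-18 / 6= -3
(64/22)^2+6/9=3314/363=9.13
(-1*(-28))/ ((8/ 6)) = 21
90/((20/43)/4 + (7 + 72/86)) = 11.32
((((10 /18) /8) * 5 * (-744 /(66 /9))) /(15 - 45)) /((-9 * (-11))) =0.01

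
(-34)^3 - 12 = -39316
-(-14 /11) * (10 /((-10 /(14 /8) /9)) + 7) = -245 /22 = -11.14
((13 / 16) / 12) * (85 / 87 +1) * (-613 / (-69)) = 342667 / 288144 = 1.19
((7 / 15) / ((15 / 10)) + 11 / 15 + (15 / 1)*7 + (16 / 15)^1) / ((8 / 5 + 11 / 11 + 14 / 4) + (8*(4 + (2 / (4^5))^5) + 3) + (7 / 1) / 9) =21198584183521280 / 8288118650175533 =2.56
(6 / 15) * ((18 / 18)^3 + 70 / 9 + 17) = 464 / 45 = 10.31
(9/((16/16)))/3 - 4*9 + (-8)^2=31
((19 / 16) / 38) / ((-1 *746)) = -1 / 23872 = -0.00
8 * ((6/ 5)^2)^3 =23.89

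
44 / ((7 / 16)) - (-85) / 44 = 31571 / 308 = 102.50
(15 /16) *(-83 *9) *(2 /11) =-11205 /88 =-127.33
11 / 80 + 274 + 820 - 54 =83211 / 80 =1040.14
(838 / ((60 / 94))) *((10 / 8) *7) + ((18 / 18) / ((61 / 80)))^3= 31295701831 / 2723772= 11489.84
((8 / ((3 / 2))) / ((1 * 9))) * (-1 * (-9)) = 16 / 3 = 5.33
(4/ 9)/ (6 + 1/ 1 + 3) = 2/ 45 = 0.04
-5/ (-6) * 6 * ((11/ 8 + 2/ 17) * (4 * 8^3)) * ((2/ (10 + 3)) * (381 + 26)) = 211509760/ 221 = 957057.74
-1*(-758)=758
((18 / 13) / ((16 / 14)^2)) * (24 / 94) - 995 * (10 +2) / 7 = -58353459 / 34216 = -1705.44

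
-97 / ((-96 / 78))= 1261 / 16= 78.81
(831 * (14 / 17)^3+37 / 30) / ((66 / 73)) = 514.72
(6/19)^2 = 36/361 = 0.10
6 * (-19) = -114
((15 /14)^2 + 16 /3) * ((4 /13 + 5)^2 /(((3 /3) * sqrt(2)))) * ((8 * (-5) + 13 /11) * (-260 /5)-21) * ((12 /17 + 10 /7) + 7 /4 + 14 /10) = 238772470058571 * sqrt(2) /247767520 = 1362871.39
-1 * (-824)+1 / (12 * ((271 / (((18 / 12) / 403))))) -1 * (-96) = 803807681 / 873704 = 920.00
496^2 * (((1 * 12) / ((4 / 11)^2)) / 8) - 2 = 2790742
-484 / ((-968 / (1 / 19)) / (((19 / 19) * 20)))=10 / 19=0.53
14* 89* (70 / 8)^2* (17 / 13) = 12973975 / 104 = 124749.76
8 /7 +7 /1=57 /7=8.14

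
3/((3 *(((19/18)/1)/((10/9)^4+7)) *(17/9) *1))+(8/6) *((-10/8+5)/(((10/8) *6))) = 4.94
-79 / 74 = -1.07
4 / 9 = 0.44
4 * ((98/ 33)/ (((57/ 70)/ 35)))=960400/ 1881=510.58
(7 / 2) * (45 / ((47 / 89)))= 28035 / 94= 298.24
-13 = -13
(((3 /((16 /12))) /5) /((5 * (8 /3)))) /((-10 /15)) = -81 /1600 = -0.05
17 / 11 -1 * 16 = -159 / 11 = -14.45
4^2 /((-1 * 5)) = -16 /5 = -3.20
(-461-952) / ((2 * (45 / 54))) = -4239 / 5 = -847.80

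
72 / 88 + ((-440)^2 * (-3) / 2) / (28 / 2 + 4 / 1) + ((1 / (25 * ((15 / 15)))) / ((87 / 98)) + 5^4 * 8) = -88781449 / 7975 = -11132.47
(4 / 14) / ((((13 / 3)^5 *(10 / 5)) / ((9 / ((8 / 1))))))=2187 / 20792408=0.00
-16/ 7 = -2.29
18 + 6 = 24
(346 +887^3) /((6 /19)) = 4419808177 /2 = 2209904088.50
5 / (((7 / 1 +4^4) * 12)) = 5 / 3156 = 0.00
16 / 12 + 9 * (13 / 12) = 133 / 12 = 11.08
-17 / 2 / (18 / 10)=-85 / 18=-4.72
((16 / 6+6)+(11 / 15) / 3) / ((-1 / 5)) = -401 / 9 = -44.56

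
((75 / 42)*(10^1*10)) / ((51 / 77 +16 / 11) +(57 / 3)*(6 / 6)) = 6875 / 813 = 8.46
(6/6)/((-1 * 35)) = -1/35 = -0.03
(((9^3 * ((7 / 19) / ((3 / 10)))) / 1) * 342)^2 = 93746192400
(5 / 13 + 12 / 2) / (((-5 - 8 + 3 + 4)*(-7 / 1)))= 83 / 546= 0.15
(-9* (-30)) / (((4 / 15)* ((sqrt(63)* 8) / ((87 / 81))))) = 725* sqrt(7) / 112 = 17.13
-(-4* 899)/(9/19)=68324/9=7591.56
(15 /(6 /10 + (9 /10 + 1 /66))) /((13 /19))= 1881 /130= 14.47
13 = 13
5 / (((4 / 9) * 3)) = 15 / 4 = 3.75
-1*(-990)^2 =-980100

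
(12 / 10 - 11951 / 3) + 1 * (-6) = -59827 / 15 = -3988.47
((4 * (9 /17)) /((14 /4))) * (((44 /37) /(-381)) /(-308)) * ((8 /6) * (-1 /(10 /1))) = -16 /19571335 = -0.00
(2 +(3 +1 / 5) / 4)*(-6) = -84 / 5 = -16.80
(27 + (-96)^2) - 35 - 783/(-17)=157319/17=9254.06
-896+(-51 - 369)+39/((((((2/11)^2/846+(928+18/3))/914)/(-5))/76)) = -189052395706/11951231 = -15818.65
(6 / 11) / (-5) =-6 / 55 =-0.11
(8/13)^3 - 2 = -3882/2197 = -1.77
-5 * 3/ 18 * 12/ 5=-2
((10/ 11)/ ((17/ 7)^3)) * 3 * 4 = 41160/ 54043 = 0.76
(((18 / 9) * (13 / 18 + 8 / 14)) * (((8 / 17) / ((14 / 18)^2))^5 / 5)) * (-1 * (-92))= 190374138774945792 / 14037606086678755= 13.56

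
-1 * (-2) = 2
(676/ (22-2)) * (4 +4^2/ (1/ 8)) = 22308/ 5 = 4461.60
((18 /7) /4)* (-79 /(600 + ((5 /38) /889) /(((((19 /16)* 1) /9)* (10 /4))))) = -0.08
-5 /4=-1.25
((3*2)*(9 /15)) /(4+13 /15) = 54 /73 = 0.74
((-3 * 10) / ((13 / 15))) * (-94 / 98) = 21150 / 637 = 33.20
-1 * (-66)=66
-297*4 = -1188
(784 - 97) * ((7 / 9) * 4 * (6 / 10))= 6412 / 5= 1282.40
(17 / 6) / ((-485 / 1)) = -17 / 2910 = -0.01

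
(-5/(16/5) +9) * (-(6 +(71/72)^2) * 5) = -259.29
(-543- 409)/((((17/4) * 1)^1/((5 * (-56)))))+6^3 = 62936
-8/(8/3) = -3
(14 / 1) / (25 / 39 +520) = 546 / 20305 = 0.03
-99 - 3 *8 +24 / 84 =-859 / 7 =-122.71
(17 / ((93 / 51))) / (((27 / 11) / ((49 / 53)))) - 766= -33824755 / 44361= -762.49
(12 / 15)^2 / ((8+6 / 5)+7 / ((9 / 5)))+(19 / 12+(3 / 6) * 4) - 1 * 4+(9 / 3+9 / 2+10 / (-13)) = 2923289 / 459420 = 6.36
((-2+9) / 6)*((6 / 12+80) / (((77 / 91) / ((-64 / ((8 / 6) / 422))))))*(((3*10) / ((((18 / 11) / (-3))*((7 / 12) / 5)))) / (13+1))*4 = 302827200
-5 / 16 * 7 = -35 / 16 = -2.19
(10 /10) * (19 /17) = 19 /17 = 1.12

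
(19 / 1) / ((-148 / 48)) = -228 / 37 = -6.16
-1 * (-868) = 868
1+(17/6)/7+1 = 101/42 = 2.40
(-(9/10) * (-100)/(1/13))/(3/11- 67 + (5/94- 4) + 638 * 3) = 403260/635333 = 0.63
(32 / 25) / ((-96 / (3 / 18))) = -1 / 450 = -0.00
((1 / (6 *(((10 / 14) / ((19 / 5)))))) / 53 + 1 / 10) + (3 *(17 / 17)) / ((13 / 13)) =12389 / 3975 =3.12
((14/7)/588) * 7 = 1/42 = 0.02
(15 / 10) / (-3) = -0.50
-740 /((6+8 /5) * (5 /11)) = -214.21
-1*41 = -41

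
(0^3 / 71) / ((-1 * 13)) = 0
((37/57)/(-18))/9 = -37/9234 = -0.00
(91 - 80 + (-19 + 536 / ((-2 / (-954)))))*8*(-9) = -18407808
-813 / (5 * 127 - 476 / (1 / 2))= 813 / 317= 2.56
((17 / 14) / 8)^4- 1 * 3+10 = 1101547073 / 157351936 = 7.00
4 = 4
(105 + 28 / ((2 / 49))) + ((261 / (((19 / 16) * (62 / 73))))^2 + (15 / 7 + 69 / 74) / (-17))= 67760.17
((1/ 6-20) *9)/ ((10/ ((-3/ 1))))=1071/ 20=53.55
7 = 7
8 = 8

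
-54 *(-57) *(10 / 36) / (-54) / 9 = -95 / 54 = -1.76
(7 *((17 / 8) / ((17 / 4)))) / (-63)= -1 / 18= -0.06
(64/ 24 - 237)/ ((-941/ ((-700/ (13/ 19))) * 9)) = -9349900/ 330291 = -28.31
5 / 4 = 1.25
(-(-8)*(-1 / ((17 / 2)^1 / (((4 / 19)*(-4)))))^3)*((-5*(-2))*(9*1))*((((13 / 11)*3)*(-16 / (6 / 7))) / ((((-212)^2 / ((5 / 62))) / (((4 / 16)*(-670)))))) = 449519616000 / 32278525313023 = 0.01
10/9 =1.11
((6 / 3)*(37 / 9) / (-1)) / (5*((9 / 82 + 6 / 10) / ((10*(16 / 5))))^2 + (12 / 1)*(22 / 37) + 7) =-94260797440 / 162075522933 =-0.58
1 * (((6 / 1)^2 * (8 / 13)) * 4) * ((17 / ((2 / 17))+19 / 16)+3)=13176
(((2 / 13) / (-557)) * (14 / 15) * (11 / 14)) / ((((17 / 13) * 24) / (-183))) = 671 / 568140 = 0.00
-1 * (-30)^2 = -900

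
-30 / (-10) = 3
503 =503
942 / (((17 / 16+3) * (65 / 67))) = 1009824 / 4225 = 239.01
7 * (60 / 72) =35 / 6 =5.83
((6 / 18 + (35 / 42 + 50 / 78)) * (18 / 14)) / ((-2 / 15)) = -6345 / 364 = -17.43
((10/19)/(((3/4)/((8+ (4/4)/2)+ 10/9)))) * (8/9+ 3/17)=563980/78489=7.19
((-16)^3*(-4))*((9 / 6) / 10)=2457.60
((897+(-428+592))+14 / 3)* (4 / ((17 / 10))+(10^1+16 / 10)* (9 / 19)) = 40518778 / 4845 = 8363.01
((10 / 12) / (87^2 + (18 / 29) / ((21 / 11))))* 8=4060 / 4609719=0.00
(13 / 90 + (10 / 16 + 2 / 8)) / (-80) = -367 / 28800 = -0.01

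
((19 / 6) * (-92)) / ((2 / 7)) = -3059 / 3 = -1019.67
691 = 691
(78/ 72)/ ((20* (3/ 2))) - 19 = -6827/ 360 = -18.96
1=1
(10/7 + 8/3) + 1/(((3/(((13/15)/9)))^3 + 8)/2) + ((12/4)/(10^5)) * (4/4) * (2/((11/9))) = 3143064683846467/767470946550000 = 4.10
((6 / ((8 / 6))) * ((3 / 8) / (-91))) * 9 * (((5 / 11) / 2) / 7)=-1215 / 224224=-0.01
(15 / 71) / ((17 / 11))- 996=-1202007 / 1207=-995.86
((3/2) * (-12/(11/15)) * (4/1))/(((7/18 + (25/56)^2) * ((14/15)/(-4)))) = 130636800/182611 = 715.38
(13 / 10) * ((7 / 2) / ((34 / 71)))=6461 / 680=9.50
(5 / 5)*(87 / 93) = 29 / 31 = 0.94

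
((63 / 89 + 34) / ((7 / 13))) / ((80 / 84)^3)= 53127711 / 712000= 74.62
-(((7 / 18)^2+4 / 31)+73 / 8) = -9.41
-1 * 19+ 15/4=-61/4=-15.25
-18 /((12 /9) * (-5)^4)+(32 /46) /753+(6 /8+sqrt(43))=31577899 /43297500+sqrt(43)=7.29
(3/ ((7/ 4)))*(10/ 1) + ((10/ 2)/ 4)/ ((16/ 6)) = 17.61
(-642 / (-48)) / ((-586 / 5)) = -535 / 4688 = -0.11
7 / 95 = 0.07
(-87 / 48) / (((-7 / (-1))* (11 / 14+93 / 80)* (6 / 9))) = -435 / 2182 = -0.20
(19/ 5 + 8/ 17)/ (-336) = -121/ 9520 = -0.01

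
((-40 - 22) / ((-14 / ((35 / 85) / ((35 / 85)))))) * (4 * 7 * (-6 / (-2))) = 372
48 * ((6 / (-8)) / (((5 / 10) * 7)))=-72 / 7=-10.29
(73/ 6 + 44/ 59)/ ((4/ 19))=86849/ 1416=61.33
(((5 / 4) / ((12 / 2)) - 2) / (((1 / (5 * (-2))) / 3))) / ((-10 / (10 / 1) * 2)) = -215 / 8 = -26.88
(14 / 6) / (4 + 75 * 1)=0.03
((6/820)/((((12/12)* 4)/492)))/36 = 0.02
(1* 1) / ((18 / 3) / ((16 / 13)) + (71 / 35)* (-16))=-280 / 7723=-0.04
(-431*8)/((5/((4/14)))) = -197.03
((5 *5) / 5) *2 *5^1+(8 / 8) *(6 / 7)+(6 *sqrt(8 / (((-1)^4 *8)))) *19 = 164.86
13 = 13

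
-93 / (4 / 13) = -1209 / 4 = -302.25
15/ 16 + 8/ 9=263/ 144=1.83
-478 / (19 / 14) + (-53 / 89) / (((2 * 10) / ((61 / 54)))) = -352.24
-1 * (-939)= 939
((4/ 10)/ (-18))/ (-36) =1/ 1620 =0.00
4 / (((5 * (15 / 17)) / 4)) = 272 / 75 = 3.63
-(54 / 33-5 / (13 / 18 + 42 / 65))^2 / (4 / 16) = -5050092096 / 310147321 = -16.28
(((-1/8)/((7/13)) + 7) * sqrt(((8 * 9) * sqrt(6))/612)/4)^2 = 143641 * sqrt(6)/426496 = 0.82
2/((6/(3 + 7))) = 10/3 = 3.33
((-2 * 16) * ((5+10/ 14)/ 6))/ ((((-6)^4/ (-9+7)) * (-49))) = -80/ 83349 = -0.00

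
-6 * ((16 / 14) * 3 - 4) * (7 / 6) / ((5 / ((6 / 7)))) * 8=192 / 35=5.49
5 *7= 35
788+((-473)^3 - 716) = -105823745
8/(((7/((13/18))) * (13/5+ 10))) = 260/3969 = 0.07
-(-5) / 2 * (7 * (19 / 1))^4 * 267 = 417722462535 / 2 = 208861231267.50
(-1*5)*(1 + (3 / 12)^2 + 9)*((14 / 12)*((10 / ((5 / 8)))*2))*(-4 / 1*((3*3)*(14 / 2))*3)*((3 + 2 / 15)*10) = 44493960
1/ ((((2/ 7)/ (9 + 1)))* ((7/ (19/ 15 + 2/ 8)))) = 91/ 12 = 7.58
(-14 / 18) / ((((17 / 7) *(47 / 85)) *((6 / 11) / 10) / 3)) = -13475 / 423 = -31.86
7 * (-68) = -476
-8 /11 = -0.73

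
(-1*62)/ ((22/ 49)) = -1519/ 11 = -138.09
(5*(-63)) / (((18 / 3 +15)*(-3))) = 5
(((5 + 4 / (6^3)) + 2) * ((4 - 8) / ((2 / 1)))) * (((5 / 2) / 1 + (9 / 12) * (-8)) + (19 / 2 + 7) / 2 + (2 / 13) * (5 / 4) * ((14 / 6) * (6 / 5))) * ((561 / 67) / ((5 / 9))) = -3898015 / 3484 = -1118.83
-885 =-885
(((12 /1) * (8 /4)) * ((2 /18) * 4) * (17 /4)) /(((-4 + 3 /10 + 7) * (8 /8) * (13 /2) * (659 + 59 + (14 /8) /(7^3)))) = 533120 /181118223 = 0.00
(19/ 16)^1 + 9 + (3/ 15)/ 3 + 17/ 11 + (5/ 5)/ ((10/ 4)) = 32207/ 2640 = 12.20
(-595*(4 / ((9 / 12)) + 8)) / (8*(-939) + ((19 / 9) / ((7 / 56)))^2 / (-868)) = 697221 / 660221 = 1.06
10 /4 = 5 /2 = 2.50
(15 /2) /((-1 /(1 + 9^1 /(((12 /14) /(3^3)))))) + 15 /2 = -8505 /4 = -2126.25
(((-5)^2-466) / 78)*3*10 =-169.62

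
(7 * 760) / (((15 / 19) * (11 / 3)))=20216 / 11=1837.82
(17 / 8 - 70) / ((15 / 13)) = -2353 / 40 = -58.82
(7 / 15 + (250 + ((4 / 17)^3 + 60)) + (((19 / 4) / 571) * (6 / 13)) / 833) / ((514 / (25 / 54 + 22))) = 20190058045249537 / 1487991458542680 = 13.57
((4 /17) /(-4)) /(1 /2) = -0.12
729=729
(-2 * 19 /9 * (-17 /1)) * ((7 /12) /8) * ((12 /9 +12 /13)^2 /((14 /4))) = 312664 /41067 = 7.61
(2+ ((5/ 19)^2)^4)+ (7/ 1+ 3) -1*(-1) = 220786710158/ 16983563041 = 13.00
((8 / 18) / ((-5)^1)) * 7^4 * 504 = -537824 / 5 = -107564.80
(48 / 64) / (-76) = -3 / 304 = -0.01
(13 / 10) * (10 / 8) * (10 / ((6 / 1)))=65 / 24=2.71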